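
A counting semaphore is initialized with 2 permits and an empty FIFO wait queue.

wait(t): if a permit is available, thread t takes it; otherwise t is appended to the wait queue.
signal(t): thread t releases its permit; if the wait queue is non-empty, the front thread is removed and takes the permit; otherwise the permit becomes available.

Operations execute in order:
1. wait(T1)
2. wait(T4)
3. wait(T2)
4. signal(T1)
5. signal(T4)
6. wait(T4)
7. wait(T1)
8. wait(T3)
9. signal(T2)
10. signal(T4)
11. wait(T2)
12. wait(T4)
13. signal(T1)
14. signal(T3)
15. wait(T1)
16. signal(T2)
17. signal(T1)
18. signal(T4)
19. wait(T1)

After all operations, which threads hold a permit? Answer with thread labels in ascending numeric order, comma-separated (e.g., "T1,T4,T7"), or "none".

Answer: T1

Derivation:
Step 1: wait(T1) -> count=1 queue=[] holders={T1}
Step 2: wait(T4) -> count=0 queue=[] holders={T1,T4}
Step 3: wait(T2) -> count=0 queue=[T2] holders={T1,T4}
Step 4: signal(T1) -> count=0 queue=[] holders={T2,T4}
Step 5: signal(T4) -> count=1 queue=[] holders={T2}
Step 6: wait(T4) -> count=0 queue=[] holders={T2,T4}
Step 7: wait(T1) -> count=0 queue=[T1] holders={T2,T4}
Step 8: wait(T3) -> count=0 queue=[T1,T3] holders={T2,T4}
Step 9: signal(T2) -> count=0 queue=[T3] holders={T1,T4}
Step 10: signal(T4) -> count=0 queue=[] holders={T1,T3}
Step 11: wait(T2) -> count=0 queue=[T2] holders={T1,T3}
Step 12: wait(T4) -> count=0 queue=[T2,T4] holders={T1,T3}
Step 13: signal(T1) -> count=0 queue=[T4] holders={T2,T3}
Step 14: signal(T3) -> count=0 queue=[] holders={T2,T4}
Step 15: wait(T1) -> count=0 queue=[T1] holders={T2,T4}
Step 16: signal(T2) -> count=0 queue=[] holders={T1,T4}
Step 17: signal(T1) -> count=1 queue=[] holders={T4}
Step 18: signal(T4) -> count=2 queue=[] holders={none}
Step 19: wait(T1) -> count=1 queue=[] holders={T1}
Final holders: T1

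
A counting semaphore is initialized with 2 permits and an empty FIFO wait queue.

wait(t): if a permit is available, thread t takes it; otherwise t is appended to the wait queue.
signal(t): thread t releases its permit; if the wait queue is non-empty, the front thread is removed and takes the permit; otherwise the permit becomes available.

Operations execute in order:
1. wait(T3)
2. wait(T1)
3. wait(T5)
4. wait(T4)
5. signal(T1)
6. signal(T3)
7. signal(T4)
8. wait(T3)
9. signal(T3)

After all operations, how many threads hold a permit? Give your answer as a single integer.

Answer: 1

Derivation:
Step 1: wait(T3) -> count=1 queue=[] holders={T3}
Step 2: wait(T1) -> count=0 queue=[] holders={T1,T3}
Step 3: wait(T5) -> count=0 queue=[T5] holders={T1,T3}
Step 4: wait(T4) -> count=0 queue=[T5,T4] holders={T1,T3}
Step 5: signal(T1) -> count=0 queue=[T4] holders={T3,T5}
Step 6: signal(T3) -> count=0 queue=[] holders={T4,T5}
Step 7: signal(T4) -> count=1 queue=[] holders={T5}
Step 8: wait(T3) -> count=0 queue=[] holders={T3,T5}
Step 9: signal(T3) -> count=1 queue=[] holders={T5}
Final holders: {T5} -> 1 thread(s)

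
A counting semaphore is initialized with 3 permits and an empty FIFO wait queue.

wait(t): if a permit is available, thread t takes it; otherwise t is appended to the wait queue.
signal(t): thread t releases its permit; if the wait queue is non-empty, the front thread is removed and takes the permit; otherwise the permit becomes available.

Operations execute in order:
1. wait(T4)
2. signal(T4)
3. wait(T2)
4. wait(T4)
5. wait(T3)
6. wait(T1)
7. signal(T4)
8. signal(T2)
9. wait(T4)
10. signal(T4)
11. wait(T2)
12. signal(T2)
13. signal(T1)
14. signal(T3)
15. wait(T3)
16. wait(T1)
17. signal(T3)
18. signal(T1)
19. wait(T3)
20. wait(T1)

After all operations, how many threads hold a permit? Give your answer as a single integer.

Step 1: wait(T4) -> count=2 queue=[] holders={T4}
Step 2: signal(T4) -> count=3 queue=[] holders={none}
Step 3: wait(T2) -> count=2 queue=[] holders={T2}
Step 4: wait(T4) -> count=1 queue=[] holders={T2,T4}
Step 5: wait(T3) -> count=0 queue=[] holders={T2,T3,T4}
Step 6: wait(T1) -> count=0 queue=[T1] holders={T2,T3,T4}
Step 7: signal(T4) -> count=0 queue=[] holders={T1,T2,T3}
Step 8: signal(T2) -> count=1 queue=[] holders={T1,T3}
Step 9: wait(T4) -> count=0 queue=[] holders={T1,T3,T4}
Step 10: signal(T4) -> count=1 queue=[] holders={T1,T3}
Step 11: wait(T2) -> count=0 queue=[] holders={T1,T2,T3}
Step 12: signal(T2) -> count=1 queue=[] holders={T1,T3}
Step 13: signal(T1) -> count=2 queue=[] holders={T3}
Step 14: signal(T3) -> count=3 queue=[] holders={none}
Step 15: wait(T3) -> count=2 queue=[] holders={T3}
Step 16: wait(T1) -> count=1 queue=[] holders={T1,T3}
Step 17: signal(T3) -> count=2 queue=[] holders={T1}
Step 18: signal(T1) -> count=3 queue=[] holders={none}
Step 19: wait(T3) -> count=2 queue=[] holders={T3}
Step 20: wait(T1) -> count=1 queue=[] holders={T1,T3}
Final holders: {T1,T3} -> 2 thread(s)

Answer: 2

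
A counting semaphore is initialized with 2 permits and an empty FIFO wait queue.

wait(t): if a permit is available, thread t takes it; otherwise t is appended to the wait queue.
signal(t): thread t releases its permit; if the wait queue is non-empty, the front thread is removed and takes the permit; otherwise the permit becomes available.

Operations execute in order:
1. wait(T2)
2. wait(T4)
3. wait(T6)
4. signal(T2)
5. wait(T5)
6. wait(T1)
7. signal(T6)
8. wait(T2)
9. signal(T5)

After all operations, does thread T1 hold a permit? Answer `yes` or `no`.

Step 1: wait(T2) -> count=1 queue=[] holders={T2}
Step 2: wait(T4) -> count=0 queue=[] holders={T2,T4}
Step 3: wait(T6) -> count=0 queue=[T6] holders={T2,T4}
Step 4: signal(T2) -> count=0 queue=[] holders={T4,T6}
Step 5: wait(T5) -> count=0 queue=[T5] holders={T4,T6}
Step 6: wait(T1) -> count=0 queue=[T5,T1] holders={T4,T6}
Step 7: signal(T6) -> count=0 queue=[T1] holders={T4,T5}
Step 8: wait(T2) -> count=0 queue=[T1,T2] holders={T4,T5}
Step 9: signal(T5) -> count=0 queue=[T2] holders={T1,T4}
Final holders: {T1,T4} -> T1 in holders

Answer: yes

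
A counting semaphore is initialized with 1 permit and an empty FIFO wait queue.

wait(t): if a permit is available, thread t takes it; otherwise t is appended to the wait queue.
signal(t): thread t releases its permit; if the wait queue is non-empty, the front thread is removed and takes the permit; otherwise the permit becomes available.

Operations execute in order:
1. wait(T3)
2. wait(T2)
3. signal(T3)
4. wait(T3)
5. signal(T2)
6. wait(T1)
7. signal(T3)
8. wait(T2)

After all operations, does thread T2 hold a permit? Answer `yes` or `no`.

Answer: no

Derivation:
Step 1: wait(T3) -> count=0 queue=[] holders={T3}
Step 2: wait(T2) -> count=0 queue=[T2] holders={T3}
Step 3: signal(T3) -> count=0 queue=[] holders={T2}
Step 4: wait(T3) -> count=0 queue=[T3] holders={T2}
Step 5: signal(T2) -> count=0 queue=[] holders={T3}
Step 6: wait(T1) -> count=0 queue=[T1] holders={T3}
Step 7: signal(T3) -> count=0 queue=[] holders={T1}
Step 8: wait(T2) -> count=0 queue=[T2] holders={T1}
Final holders: {T1} -> T2 not in holders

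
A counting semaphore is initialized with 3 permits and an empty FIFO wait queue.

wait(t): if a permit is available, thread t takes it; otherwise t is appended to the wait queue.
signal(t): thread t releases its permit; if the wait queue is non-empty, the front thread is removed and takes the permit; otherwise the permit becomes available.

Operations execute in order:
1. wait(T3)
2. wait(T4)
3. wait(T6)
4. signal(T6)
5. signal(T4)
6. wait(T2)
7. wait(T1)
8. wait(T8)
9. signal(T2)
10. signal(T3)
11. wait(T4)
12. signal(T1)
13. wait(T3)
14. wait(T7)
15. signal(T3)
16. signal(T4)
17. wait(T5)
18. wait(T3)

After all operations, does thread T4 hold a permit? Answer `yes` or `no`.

Answer: no

Derivation:
Step 1: wait(T3) -> count=2 queue=[] holders={T3}
Step 2: wait(T4) -> count=1 queue=[] holders={T3,T4}
Step 3: wait(T6) -> count=0 queue=[] holders={T3,T4,T6}
Step 4: signal(T6) -> count=1 queue=[] holders={T3,T4}
Step 5: signal(T4) -> count=2 queue=[] holders={T3}
Step 6: wait(T2) -> count=1 queue=[] holders={T2,T3}
Step 7: wait(T1) -> count=0 queue=[] holders={T1,T2,T3}
Step 8: wait(T8) -> count=0 queue=[T8] holders={T1,T2,T3}
Step 9: signal(T2) -> count=0 queue=[] holders={T1,T3,T8}
Step 10: signal(T3) -> count=1 queue=[] holders={T1,T8}
Step 11: wait(T4) -> count=0 queue=[] holders={T1,T4,T8}
Step 12: signal(T1) -> count=1 queue=[] holders={T4,T8}
Step 13: wait(T3) -> count=0 queue=[] holders={T3,T4,T8}
Step 14: wait(T7) -> count=0 queue=[T7] holders={T3,T4,T8}
Step 15: signal(T3) -> count=0 queue=[] holders={T4,T7,T8}
Step 16: signal(T4) -> count=1 queue=[] holders={T7,T8}
Step 17: wait(T5) -> count=0 queue=[] holders={T5,T7,T8}
Step 18: wait(T3) -> count=0 queue=[T3] holders={T5,T7,T8}
Final holders: {T5,T7,T8} -> T4 not in holders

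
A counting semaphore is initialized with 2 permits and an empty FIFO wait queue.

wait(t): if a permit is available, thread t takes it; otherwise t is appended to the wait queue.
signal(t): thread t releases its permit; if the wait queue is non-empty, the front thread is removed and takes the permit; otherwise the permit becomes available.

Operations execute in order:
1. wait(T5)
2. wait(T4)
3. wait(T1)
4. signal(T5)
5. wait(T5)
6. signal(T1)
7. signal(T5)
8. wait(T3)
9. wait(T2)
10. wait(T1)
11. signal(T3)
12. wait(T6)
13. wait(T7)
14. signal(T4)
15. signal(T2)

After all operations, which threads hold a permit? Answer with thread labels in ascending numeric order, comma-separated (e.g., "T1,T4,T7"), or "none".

Step 1: wait(T5) -> count=1 queue=[] holders={T5}
Step 2: wait(T4) -> count=0 queue=[] holders={T4,T5}
Step 3: wait(T1) -> count=0 queue=[T1] holders={T4,T5}
Step 4: signal(T5) -> count=0 queue=[] holders={T1,T4}
Step 5: wait(T5) -> count=0 queue=[T5] holders={T1,T4}
Step 6: signal(T1) -> count=0 queue=[] holders={T4,T5}
Step 7: signal(T5) -> count=1 queue=[] holders={T4}
Step 8: wait(T3) -> count=0 queue=[] holders={T3,T4}
Step 9: wait(T2) -> count=0 queue=[T2] holders={T3,T4}
Step 10: wait(T1) -> count=0 queue=[T2,T1] holders={T3,T4}
Step 11: signal(T3) -> count=0 queue=[T1] holders={T2,T4}
Step 12: wait(T6) -> count=0 queue=[T1,T6] holders={T2,T4}
Step 13: wait(T7) -> count=0 queue=[T1,T6,T7] holders={T2,T4}
Step 14: signal(T4) -> count=0 queue=[T6,T7] holders={T1,T2}
Step 15: signal(T2) -> count=0 queue=[T7] holders={T1,T6}
Final holders: T1,T6

Answer: T1,T6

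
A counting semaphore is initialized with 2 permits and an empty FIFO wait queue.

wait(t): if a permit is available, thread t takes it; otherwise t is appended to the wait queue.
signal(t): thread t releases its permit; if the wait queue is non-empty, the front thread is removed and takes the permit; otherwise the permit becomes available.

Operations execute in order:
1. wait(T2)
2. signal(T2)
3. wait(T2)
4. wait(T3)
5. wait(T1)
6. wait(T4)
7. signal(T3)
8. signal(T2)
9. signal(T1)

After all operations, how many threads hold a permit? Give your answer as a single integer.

Answer: 1

Derivation:
Step 1: wait(T2) -> count=1 queue=[] holders={T2}
Step 2: signal(T2) -> count=2 queue=[] holders={none}
Step 3: wait(T2) -> count=1 queue=[] holders={T2}
Step 4: wait(T3) -> count=0 queue=[] holders={T2,T3}
Step 5: wait(T1) -> count=0 queue=[T1] holders={T2,T3}
Step 6: wait(T4) -> count=0 queue=[T1,T4] holders={T2,T3}
Step 7: signal(T3) -> count=0 queue=[T4] holders={T1,T2}
Step 8: signal(T2) -> count=0 queue=[] holders={T1,T4}
Step 9: signal(T1) -> count=1 queue=[] holders={T4}
Final holders: {T4} -> 1 thread(s)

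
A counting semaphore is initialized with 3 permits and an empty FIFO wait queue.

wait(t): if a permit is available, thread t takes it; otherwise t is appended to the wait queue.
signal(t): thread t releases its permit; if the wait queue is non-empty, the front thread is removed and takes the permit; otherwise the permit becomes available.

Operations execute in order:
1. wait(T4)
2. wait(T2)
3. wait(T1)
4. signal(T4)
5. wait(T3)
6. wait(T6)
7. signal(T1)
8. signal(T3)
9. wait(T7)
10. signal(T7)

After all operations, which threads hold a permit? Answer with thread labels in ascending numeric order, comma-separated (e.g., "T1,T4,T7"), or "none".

Answer: T2,T6

Derivation:
Step 1: wait(T4) -> count=2 queue=[] holders={T4}
Step 2: wait(T2) -> count=1 queue=[] holders={T2,T4}
Step 3: wait(T1) -> count=0 queue=[] holders={T1,T2,T4}
Step 4: signal(T4) -> count=1 queue=[] holders={T1,T2}
Step 5: wait(T3) -> count=0 queue=[] holders={T1,T2,T3}
Step 6: wait(T6) -> count=0 queue=[T6] holders={T1,T2,T3}
Step 7: signal(T1) -> count=0 queue=[] holders={T2,T3,T6}
Step 8: signal(T3) -> count=1 queue=[] holders={T2,T6}
Step 9: wait(T7) -> count=0 queue=[] holders={T2,T6,T7}
Step 10: signal(T7) -> count=1 queue=[] holders={T2,T6}
Final holders: T2,T6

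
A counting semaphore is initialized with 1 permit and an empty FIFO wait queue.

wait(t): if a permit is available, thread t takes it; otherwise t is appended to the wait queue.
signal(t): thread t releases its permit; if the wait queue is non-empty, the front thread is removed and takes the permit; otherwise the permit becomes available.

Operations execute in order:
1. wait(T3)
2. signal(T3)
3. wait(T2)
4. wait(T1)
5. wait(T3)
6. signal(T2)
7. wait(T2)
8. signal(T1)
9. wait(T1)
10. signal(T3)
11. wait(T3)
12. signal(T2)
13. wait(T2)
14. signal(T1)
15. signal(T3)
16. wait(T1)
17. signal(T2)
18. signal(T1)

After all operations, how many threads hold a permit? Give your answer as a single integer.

Answer: 0

Derivation:
Step 1: wait(T3) -> count=0 queue=[] holders={T3}
Step 2: signal(T3) -> count=1 queue=[] holders={none}
Step 3: wait(T2) -> count=0 queue=[] holders={T2}
Step 4: wait(T1) -> count=0 queue=[T1] holders={T2}
Step 5: wait(T3) -> count=0 queue=[T1,T3] holders={T2}
Step 6: signal(T2) -> count=0 queue=[T3] holders={T1}
Step 7: wait(T2) -> count=0 queue=[T3,T2] holders={T1}
Step 8: signal(T1) -> count=0 queue=[T2] holders={T3}
Step 9: wait(T1) -> count=0 queue=[T2,T1] holders={T3}
Step 10: signal(T3) -> count=0 queue=[T1] holders={T2}
Step 11: wait(T3) -> count=0 queue=[T1,T3] holders={T2}
Step 12: signal(T2) -> count=0 queue=[T3] holders={T1}
Step 13: wait(T2) -> count=0 queue=[T3,T2] holders={T1}
Step 14: signal(T1) -> count=0 queue=[T2] holders={T3}
Step 15: signal(T3) -> count=0 queue=[] holders={T2}
Step 16: wait(T1) -> count=0 queue=[T1] holders={T2}
Step 17: signal(T2) -> count=0 queue=[] holders={T1}
Step 18: signal(T1) -> count=1 queue=[] holders={none}
Final holders: {none} -> 0 thread(s)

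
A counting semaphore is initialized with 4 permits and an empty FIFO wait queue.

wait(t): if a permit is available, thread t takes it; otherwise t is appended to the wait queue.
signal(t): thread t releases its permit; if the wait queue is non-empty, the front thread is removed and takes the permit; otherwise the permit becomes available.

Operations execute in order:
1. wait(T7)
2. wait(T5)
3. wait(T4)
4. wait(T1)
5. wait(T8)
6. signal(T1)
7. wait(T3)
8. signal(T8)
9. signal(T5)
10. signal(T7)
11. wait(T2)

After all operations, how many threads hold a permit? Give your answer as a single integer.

Step 1: wait(T7) -> count=3 queue=[] holders={T7}
Step 2: wait(T5) -> count=2 queue=[] holders={T5,T7}
Step 3: wait(T4) -> count=1 queue=[] holders={T4,T5,T7}
Step 4: wait(T1) -> count=0 queue=[] holders={T1,T4,T5,T7}
Step 5: wait(T8) -> count=0 queue=[T8] holders={T1,T4,T5,T7}
Step 6: signal(T1) -> count=0 queue=[] holders={T4,T5,T7,T8}
Step 7: wait(T3) -> count=0 queue=[T3] holders={T4,T5,T7,T8}
Step 8: signal(T8) -> count=0 queue=[] holders={T3,T4,T5,T7}
Step 9: signal(T5) -> count=1 queue=[] holders={T3,T4,T7}
Step 10: signal(T7) -> count=2 queue=[] holders={T3,T4}
Step 11: wait(T2) -> count=1 queue=[] holders={T2,T3,T4}
Final holders: {T2,T3,T4} -> 3 thread(s)

Answer: 3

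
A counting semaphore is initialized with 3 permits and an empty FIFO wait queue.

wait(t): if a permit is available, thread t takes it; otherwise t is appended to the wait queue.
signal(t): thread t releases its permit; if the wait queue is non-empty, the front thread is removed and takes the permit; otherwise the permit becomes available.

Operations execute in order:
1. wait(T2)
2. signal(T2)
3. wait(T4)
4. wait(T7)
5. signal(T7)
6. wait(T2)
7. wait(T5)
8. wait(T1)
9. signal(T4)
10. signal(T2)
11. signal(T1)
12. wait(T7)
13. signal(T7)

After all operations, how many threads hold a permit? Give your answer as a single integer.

Answer: 1

Derivation:
Step 1: wait(T2) -> count=2 queue=[] holders={T2}
Step 2: signal(T2) -> count=3 queue=[] holders={none}
Step 3: wait(T4) -> count=2 queue=[] holders={T4}
Step 4: wait(T7) -> count=1 queue=[] holders={T4,T7}
Step 5: signal(T7) -> count=2 queue=[] holders={T4}
Step 6: wait(T2) -> count=1 queue=[] holders={T2,T4}
Step 7: wait(T5) -> count=0 queue=[] holders={T2,T4,T5}
Step 8: wait(T1) -> count=0 queue=[T1] holders={T2,T4,T5}
Step 9: signal(T4) -> count=0 queue=[] holders={T1,T2,T5}
Step 10: signal(T2) -> count=1 queue=[] holders={T1,T5}
Step 11: signal(T1) -> count=2 queue=[] holders={T5}
Step 12: wait(T7) -> count=1 queue=[] holders={T5,T7}
Step 13: signal(T7) -> count=2 queue=[] holders={T5}
Final holders: {T5} -> 1 thread(s)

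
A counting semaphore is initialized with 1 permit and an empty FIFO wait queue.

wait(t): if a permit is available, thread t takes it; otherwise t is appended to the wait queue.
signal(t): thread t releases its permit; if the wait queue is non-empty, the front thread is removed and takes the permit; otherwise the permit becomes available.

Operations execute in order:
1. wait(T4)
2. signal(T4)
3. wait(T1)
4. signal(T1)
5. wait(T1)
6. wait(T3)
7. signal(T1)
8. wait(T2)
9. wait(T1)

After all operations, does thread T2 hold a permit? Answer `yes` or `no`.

Step 1: wait(T4) -> count=0 queue=[] holders={T4}
Step 2: signal(T4) -> count=1 queue=[] holders={none}
Step 3: wait(T1) -> count=0 queue=[] holders={T1}
Step 4: signal(T1) -> count=1 queue=[] holders={none}
Step 5: wait(T1) -> count=0 queue=[] holders={T1}
Step 6: wait(T3) -> count=0 queue=[T3] holders={T1}
Step 7: signal(T1) -> count=0 queue=[] holders={T3}
Step 8: wait(T2) -> count=0 queue=[T2] holders={T3}
Step 9: wait(T1) -> count=0 queue=[T2,T1] holders={T3}
Final holders: {T3} -> T2 not in holders

Answer: no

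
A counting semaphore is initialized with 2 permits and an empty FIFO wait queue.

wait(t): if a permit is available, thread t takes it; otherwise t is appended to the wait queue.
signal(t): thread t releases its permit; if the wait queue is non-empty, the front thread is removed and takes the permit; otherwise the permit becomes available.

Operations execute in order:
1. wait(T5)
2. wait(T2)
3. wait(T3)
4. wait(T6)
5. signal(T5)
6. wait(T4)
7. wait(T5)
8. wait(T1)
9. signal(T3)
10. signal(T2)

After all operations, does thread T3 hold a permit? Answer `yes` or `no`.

Answer: no

Derivation:
Step 1: wait(T5) -> count=1 queue=[] holders={T5}
Step 2: wait(T2) -> count=0 queue=[] holders={T2,T5}
Step 3: wait(T3) -> count=0 queue=[T3] holders={T2,T5}
Step 4: wait(T6) -> count=0 queue=[T3,T6] holders={T2,T5}
Step 5: signal(T5) -> count=0 queue=[T6] holders={T2,T3}
Step 6: wait(T4) -> count=0 queue=[T6,T4] holders={T2,T3}
Step 7: wait(T5) -> count=0 queue=[T6,T4,T5] holders={T2,T3}
Step 8: wait(T1) -> count=0 queue=[T6,T4,T5,T1] holders={T2,T3}
Step 9: signal(T3) -> count=0 queue=[T4,T5,T1] holders={T2,T6}
Step 10: signal(T2) -> count=0 queue=[T5,T1] holders={T4,T6}
Final holders: {T4,T6} -> T3 not in holders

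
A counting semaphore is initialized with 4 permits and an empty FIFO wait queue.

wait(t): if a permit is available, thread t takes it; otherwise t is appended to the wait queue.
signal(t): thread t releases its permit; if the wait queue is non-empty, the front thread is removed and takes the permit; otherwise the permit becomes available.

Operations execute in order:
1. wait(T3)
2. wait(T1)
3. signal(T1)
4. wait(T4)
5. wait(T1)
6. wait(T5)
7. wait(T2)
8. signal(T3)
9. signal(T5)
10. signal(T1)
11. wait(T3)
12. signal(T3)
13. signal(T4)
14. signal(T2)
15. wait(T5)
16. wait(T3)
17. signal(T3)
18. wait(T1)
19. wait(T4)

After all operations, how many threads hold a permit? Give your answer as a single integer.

Answer: 3

Derivation:
Step 1: wait(T3) -> count=3 queue=[] holders={T3}
Step 2: wait(T1) -> count=2 queue=[] holders={T1,T3}
Step 3: signal(T1) -> count=3 queue=[] holders={T3}
Step 4: wait(T4) -> count=2 queue=[] holders={T3,T4}
Step 5: wait(T1) -> count=1 queue=[] holders={T1,T3,T4}
Step 6: wait(T5) -> count=0 queue=[] holders={T1,T3,T4,T5}
Step 7: wait(T2) -> count=0 queue=[T2] holders={T1,T3,T4,T5}
Step 8: signal(T3) -> count=0 queue=[] holders={T1,T2,T4,T5}
Step 9: signal(T5) -> count=1 queue=[] holders={T1,T2,T4}
Step 10: signal(T1) -> count=2 queue=[] holders={T2,T4}
Step 11: wait(T3) -> count=1 queue=[] holders={T2,T3,T4}
Step 12: signal(T3) -> count=2 queue=[] holders={T2,T4}
Step 13: signal(T4) -> count=3 queue=[] holders={T2}
Step 14: signal(T2) -> count=4 queue=[] holders={none}
Step 15: wait(T5) -> count=3 queue=[] holders={T5}
Step 16: wait(T3) -> count=2 queue=[] holders={T3,T5}
Step 17: signal(T3) -> count=3 queue=[] holders={T5}
Step 18: wait(T1) -> count=2 queue=[] holders={T1,T5}
Step 19: wait(T4) -> count=1 queue=[] holders={T1,T4,T5}
Final holders: {T1,T4,T5} -> 3 thread(s)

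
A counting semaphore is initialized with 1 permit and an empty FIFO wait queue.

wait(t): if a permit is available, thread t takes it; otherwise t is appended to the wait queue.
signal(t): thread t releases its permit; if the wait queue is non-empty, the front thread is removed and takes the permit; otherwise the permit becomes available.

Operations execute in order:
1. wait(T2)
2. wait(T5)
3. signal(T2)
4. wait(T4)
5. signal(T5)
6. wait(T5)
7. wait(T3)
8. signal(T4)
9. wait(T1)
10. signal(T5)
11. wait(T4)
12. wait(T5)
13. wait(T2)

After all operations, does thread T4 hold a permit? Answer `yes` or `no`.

Answer: no

Derivation:
Step 1: wait(T2) -> count=0 queue=[] holders={T2}
Step 2: wait(T5) -> count=0 queue=[T5] holders={T2}
Step 3: signal(T2) -> count=0 queue=[] holders={T5}
Step 4: wait(T4) -> count=0 queue=[T4] holders={T5}
Step 5: signal(T5) -> count=0 queue=[] holders={T4}
Step 6: wait(T5) -> count=0 queue=[T5] holders={T4}
Step 7: wait(T3) -> count=0 queue=[T5,T3] holders={T4}
Step 8: signal(T4) -> count=0 queue=[T3] holders={T5}
Step 9: wait(T1) -> count=0 queue=[T3,T1] holders={T5}
Step 10: signal(T5) -> count=0 queue=[T1] holders={T3}
Step 11: wait(T4) -> count=0 queue=[T1,T4] holders={T3}
Step 12: wait(T5) -> count=0 queue=[T1,T4,T5] holders={T3}
Step 13: wait(T2) -> count=0 queue=[T1,T4,T5,T2] holders={T3}
Final holders: {T3} -> T4 not in holders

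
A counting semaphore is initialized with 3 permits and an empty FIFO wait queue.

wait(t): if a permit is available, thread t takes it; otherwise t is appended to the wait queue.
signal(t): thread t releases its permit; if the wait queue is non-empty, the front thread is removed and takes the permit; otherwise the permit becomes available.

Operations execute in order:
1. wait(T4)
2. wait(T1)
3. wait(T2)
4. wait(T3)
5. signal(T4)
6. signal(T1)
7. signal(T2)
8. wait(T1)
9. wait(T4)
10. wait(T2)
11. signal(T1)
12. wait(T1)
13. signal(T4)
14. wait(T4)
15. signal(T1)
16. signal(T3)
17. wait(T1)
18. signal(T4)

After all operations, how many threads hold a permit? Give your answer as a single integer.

Answer: 2

Derivation:
Step 1: wait(T4) -> count=2 queue=[] holders={T4}
Step 2: wait(T1) -> count=1 queue=[] holders={T1,T4}
Step 3: wait(T2) -> count=0 queue=[] holders={T1,T2,T4}
Step 4: wait(T3) -> count=0 queue=[T3] holders={T1,T2,T4}
Step 5: signal(T4) -> count=0 queue=[] holders={T1,T2,T3}
Step 6: signal(T1) -> count=1 queue=[] holders={T2,T3}
Step 7: signal(T2) -> count=2 queue=[] holders={T3}
Step 8: wait(T1) -> count=1 queue=[] holders={T1,T3}
Step 9: wait(T4) -> count=0 queue=[] holders={T1,T3,T4}
Step 10: wait(T2) -> count=0 queue=[T2] holders={T1,T3,T4}
Step 11: signal(T1) -> count=0 queue=[] holders={T2,T3,T4}
Step 12: wait(T1) -> count=0 queue=[T1] holders={T2,T3,T4}
Step 13: signal(T4) -> count=0 queue=[] holders={T1,T2,T3}
Step 14: wait(T4) -> count=0 queue=[T4] holders={T1,T2,T3}
Step 15: signal(T1) -> count=0 queue=[] holders={T2,T3,T4}
Step 16: signal(T3) -> count=1 queue=[] holders={T2,T4}
Step 17: wait(T1) -> count=0 queue=[] holders={T1,T2,T4}
Step 18: signal(T4) -> count=1 queue=[] holders={T1,T2}
Final holders: {T1,T2} -> 2 thread(s)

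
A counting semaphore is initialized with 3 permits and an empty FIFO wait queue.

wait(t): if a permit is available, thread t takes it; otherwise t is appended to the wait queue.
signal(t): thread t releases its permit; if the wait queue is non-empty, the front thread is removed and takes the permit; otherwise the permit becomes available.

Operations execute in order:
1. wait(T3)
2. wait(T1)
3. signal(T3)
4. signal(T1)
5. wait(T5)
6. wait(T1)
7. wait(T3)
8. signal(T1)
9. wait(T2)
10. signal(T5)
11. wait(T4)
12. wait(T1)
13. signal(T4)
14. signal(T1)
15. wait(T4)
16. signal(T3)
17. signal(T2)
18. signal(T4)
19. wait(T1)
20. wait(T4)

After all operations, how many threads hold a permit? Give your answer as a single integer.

Answer: 2

Derivation:
Step 1: wait(T3) -> count=2 queue=[] holders={T3}
Step 2: wait(T1) -> count=1 queue=[] holders={T1,T3}
Step 3: signal(T3) -> count=2 queue=[] holders={T1}
Step 4: signal(T1) -> count=3 queue=[] holders={none}
Step 5: wait(T5) -> count=2 queue=[] holders={T5}
Step 6: wait(T1) -> count=1 queue=[] holders={T1,T5}
Step 7: wait(T3) -> count=0 queue=[] holders={T1,T3,T5}
Step 8: signal(T1) -> count=1 queue=[] holders={T3,T5}
Step 9: wait(T2) -> count=0 queue=[] holders={T2,T3,T5}
Step 10: signal(T5) -> count=1 queue=[] holders={T2,T3}
Step 11: wait(T4) -> count=0 queue=[] holders={T2,T3,T4}
Step 12: wait(T1) -> count=0 queue=[T1] holders={T2,T3,T4}
Step 13: signal(T4) -> count=0 queue=[] holders={T1,T2,T3}
Step 14: signal(T1) -> count=1 queue=[] holders={T2,T3}
Step 15: wait(T4) -> count=0 queue=[] holders={T2,T3,T4}
Step 16: signal(T3) -> count=1 queue=[] holders={T2,T4}
Step 17: signal(T2) -> count=2 queue=[] holders={T4}
Step 18: signal(T4) -> count=3 queue=[] holders={none}
Step 19: wait(T1) -> count=2 queue=[] holders={T1}
Step 20: wait(T4) -> count=1 queue=[] holders={T1,T4}
Final holders: {T1,T4} -> 2 thread(s)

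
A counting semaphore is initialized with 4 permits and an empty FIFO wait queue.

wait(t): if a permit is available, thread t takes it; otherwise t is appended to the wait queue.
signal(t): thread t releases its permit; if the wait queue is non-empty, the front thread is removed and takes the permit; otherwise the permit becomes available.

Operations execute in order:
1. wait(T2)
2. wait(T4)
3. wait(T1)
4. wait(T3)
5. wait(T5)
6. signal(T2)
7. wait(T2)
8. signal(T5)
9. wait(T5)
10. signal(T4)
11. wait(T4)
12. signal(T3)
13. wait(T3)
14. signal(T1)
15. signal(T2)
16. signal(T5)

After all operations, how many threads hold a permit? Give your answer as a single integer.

Answer: 2

Derivation:
Step 1: wait(T2) -> count=3 queue=[] holders={T2}
Step 2: wait(T4) -> count=2 queue=[] holders={T2,T4}
Step 3: wait(T1) -> count=1 queue=[] holders={T1,T2,T4}
Step 4: wait(T3) -> count=0 queue=[] holders={T1,T2,T3,T4}
Step 5: wait(T5) -> count=0 queue=[T5] holders={T1,T2,T3,T4}
Step 6: signal(T2) -> count=0 queue=[] holders={T1,T3,T4,T5}
Step 7: wait(T2) -> count=0 queue=[T2] holders={T1,T3,T4,T5}
Step 8: signal(T5) -> count=0 queue=[] holders={T1,T2,T3,T4}
Step 9: wait(T5) -> count=0 queue=[T5] holders={T1,T2,T3,T4}
Step 10: signal(T4) -> count=0 queue=[] holders={T1,T2,T3,T5}
Step 11: wait(T4) -> count=0 queue=[T4] holders={T1,T2,T3,T5}
Step 12: signal(T3) -> count=0 queue=[] holders={T1,T2,T4,T5}
Step 13: wait(T3) -> count=0 queue=[T3] holders={T1,T2,T4,T5}
Step 14: signal(T1) -> count=0 queue=[] holders={T2,T3,T4,T5}
Step 15: signal(T2) -> count=1 queue=[] holders={T3,T4,T5}
Step 16: signal(T5) -> count=2 queue=[] holders={T3,T4}
Final holders: {T3,T4} -> 2 thread(s)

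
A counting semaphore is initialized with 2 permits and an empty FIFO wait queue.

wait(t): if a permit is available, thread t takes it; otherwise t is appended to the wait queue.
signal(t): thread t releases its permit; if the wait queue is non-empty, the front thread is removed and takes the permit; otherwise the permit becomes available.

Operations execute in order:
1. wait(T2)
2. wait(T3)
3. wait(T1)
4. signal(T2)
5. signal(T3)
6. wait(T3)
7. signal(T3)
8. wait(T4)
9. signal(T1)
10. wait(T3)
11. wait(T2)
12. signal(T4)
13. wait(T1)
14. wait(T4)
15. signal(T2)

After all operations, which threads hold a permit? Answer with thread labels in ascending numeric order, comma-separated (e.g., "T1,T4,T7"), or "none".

Answer: T1,T3

Derivation:
Step 1: wait(T2) -> count=1 queue=[] holders={T2}
Step 2: wait(T3) -> count=0 queue=[] holders={T2,T3}
Step 3: wait(T1) -> count=0 queue=[T1] holders={T2,T3}
Step 4: signal(T2) -> count=0 queue=[] holders={T1,T3}
Step 5: signal(T3) -> count=1 queue=[] holders={T1}
Step 6: wait(T3) -> count=0 queue=[] holders={T1,T3}
Step 7: signal(T3) -> count=1 queue=[] holders={T1}
Step 8: wait(T4) -> count=0 queue=[] holders={T1,T4}
Step 9: signal(T1) -> count=1 queue=[] holders={T4}
Step 10: wait(T3) -> count=0 queue=[] holders={T3,T4}
Step 11: wait(T2) -> count=0 queue=[T2] holders={T3,T4}
Step 12: signal(T4) -> count=0 queue=[] holders={T2,T3}
Step 13: wait(T1) -> count=0 queue=[T1] holders={T2,T3}
Step 14: wait(T4) -> count=0 queue=[T1,T4] holders={T2,T3}
Step 15: signal(T2) -> count=0 queue=[T4] holders={T1,T3}
Final holders: T1,T3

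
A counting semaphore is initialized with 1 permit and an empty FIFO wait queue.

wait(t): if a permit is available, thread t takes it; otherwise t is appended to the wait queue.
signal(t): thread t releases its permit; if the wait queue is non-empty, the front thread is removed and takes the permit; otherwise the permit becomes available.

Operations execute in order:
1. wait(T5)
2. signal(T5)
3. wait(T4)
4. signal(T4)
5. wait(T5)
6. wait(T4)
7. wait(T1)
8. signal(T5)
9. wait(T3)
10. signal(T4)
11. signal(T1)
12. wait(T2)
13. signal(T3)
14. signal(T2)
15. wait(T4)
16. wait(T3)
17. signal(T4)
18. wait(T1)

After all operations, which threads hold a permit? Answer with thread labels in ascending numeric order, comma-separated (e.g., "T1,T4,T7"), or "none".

Answer: T3

Derivation:
Step 1: wait(T5) -> count=0 queue=[] holders={T5}
Step 2: signal(T5) -> count=1 queue=[] holders={none}
Step 3: wait(T4) -> count=0 queue=[] holders={T4}
Step 4: signal(T4) -> count=1 queue=[] holders={none}
Step 5: wait(T5) -> count=0 queue=[] holders={T5}
Step 6: wait(T4) -> count=0 queue=[T4] holders={T5}
Step 7: wait(T1) -> count=0 queue=[T4,T1] holders={T5}
Step 8: signal(T5) -> count=0 queue=[T1] holders={T4}
Step 9: wait(T3) -> count=0 queue=[T1,T3] holders={T4}
Step 10: signal(T4) -> count=0 queue=[T3] holders={T1}
Step 11: signal(T1) -> count=0 queue=[] holders={T3}
Step 12: wait(T2) -> count=0 queue=[T2] holders={T3}
Step 13: signal(T3) -> count=0 queue=[] holders={T2}
Step 14: signal(T2) -> count=1 queue=[] holders={none}
Step 15: wait(T4) -> count=0 queue=[] holders={T4}
Step 16: wait(T3) -> count=0 queue=[T3] holders={T4}
Step 17: signal(T4) -> count=0 queue=[] holders={T3}
Step 18: wait(T1) -> count=0 queue=[T1] holders={T3}
Final holders: T3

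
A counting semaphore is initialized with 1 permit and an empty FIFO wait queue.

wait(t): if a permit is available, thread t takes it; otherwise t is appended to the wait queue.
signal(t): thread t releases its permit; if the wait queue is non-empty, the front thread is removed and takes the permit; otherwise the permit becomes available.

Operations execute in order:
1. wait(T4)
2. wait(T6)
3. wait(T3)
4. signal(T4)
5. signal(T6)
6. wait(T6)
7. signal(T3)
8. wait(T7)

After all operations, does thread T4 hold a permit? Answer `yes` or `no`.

Step 1: wait(T4) -> count=0 queue=[] holders={T4}
Step 2: wait(T6) -> count=0 queue=[T6] holders={T4}
Step 3: wait(T3) -> count=0 queue=[T6,T3] holders={T4}
Step 4: signal(T4) -> count=0 queue=[T3] holders={T6}
Step 5: signal(T6) -> count=0 queue=[] holders={T3}
Step 6: wait(T6) -> count=0 queue=[T6] holders={T3}
Step 7: signal(T3) -> count=0 queue=[] holders={T6}
Step 8: wait(T7) -> count=0 queue=[T7] holders={T6}
Final holders: {T6} -> T4 not in holders

Answer: no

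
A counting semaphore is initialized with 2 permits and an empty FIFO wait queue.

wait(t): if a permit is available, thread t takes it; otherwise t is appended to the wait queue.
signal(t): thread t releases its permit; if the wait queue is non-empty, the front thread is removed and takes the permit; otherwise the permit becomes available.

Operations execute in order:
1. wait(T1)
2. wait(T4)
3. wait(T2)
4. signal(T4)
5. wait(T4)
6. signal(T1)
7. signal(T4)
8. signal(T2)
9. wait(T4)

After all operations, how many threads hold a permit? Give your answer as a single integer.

Step 1: wait(T1) -> count=1 queue=[] holders={T1}
Step 2: wait(T4) -> count=0 queue=[] holders={T1,T4}
Step 3: wait(T2) -> count=0 queue=[T2] holders={T1,T4}
Step 4: signal(T4) -> count=0 queue=[] holders={T1,T2}
Step 5: wait(T4) -> count=0 queue=[T4] holders={T1,T2}
Step 6: signal(T1) -> count=0 queue=[] holders={T2,T4}
Step 7: signal(T4) -> count=1 queue=[] holders={T2}
Step 8: signal(T2) -> count=2 queue=[] holders={none}
Step 9: wait(T4) -> count=1 queue=[] holders={T4}
Final holders: {T4} -> 1 thread(s)

Answer: 1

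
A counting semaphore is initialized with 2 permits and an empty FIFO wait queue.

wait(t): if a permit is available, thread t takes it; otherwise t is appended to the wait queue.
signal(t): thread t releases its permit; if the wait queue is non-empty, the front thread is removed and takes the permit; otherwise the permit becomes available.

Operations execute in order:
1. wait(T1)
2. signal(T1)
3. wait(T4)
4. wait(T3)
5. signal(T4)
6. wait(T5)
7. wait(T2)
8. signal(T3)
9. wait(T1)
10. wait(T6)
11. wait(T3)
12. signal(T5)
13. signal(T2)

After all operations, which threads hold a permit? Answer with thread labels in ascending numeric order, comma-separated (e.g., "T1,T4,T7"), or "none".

Answer: T1,T6

Derivation:
Step 1: wait(T1) -> count=1 queue=[] holders={T1}
Step 2: signal(T1) -> count=2 queue=[] holders={none}
Step 3: wait(T4) -> count=1 queue=[] holders={T4}
Step 4: wait(T3) -> count=0 queue=[] holders={T3,T4}
Step 5: signal(T4) -> count=1 queue=[] holders={T3}
Step 6: wait(T5) -> count=0 queue=[] holders={T3,T5}
Step 7: wait(T2) -> count=0 queue=[T2] holders={T3,T5}
Step 8: signal(T3) -> count=0 queue=[] holders={T2,T5}
Step 9: wait(T1) -> count=0 queue=[T1] holders={T2,T5}
Step 10: wait(T6) -> count=0 queue=[T1,T6] holders={T2,T5}
Step 11: wait(T3) -> count=0 queue=[T1,T6,T3] holders={T2,T5}
Step 12: signal(T5) -> count=0 queue=[T6,T3] holders={T1,T2}
Step 13: signal(T2) -> count=0 queue=[T3] holders={T1,T6}
Final holders: T1,T6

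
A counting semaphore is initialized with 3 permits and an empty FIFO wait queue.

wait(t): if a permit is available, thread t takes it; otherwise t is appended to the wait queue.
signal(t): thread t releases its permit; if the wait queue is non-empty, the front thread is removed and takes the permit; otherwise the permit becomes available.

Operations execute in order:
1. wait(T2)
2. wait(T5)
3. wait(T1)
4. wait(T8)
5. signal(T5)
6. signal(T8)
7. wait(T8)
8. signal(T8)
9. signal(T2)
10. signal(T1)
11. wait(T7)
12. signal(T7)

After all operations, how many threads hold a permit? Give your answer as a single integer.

Step 1: wait(T2) -> count=2 queue=[] holders={T2}
Step 2: wait(T5) -> count=1 queue=[] holders={T2,T5}
Step 3: wait(T1) -> count=0 queue=[] holders={T1,T2,T5}
Step 4: wait(T8) -> count=0 queue=[T8] holders={T1,T2,T5}
Step 5: signal(T5) -> count=0 queue=[] holders={T1,T2,T8}
Step 6: signal(T8) -> count=1 queue=[] holders={T1,T2}
Step 7: wait(T8) -> count=0 queue=[] holders={T1,T2,T8}
Step 8: signal(T8) -> count=1 queue=[] holders={T1,T2}
Step 9: signal(T2) -> count=2 queue=[] holders={T1}
Step 10: signal(T1) -> count=3 queue=[] holders={none}
Step 11: wait(T7) -> count=2 queue=[] holders={T7}
Step 12: signal(T7) -> count=3 queue=[] holders={none}
Final holders: {none} -> 0 thread(s)

Answer: 0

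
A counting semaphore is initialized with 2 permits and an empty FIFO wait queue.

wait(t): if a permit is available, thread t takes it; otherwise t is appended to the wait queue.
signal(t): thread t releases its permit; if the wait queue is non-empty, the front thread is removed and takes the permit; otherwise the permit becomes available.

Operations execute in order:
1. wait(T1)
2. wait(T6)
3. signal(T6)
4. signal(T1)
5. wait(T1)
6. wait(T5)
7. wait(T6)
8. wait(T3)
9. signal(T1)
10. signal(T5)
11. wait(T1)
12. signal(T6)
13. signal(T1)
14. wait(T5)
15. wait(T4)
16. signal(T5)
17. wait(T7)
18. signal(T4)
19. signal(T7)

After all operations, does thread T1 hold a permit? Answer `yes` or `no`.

Answer: no

Derivation:
Step 1: wait(T1) -> count=1 queue=[] holders={T1}
Step 2: wait(T6) -> count=0 queue=[] holders={T1,T6}
Step 3: signal(T6) -> count=1 queue=[] holders={T1}
Step 4: signal(T1) -> count=2 queue=[] holders={none}
Step 5: wait(T1) -> count=1 queue=[] holders={T1}
Step 6: wait(T5) -> count=0 queue=[] holders={T1,T5}
Step 7: wait(T6) -> count=0 queue=[T6] holders={T1,T5}
Step 8: wait(T3) -> count=0 queue=[T6,T3] holders={T1,T5}
Step 9: signal(T1) -> count=0 queue=[T3] holders={T5,T6}
Step 10: signal(T5) -> count=0 queue=[] holders={T3,T6}
Step 11: wait(T1) -> count=0 queue=[T1] holders={T3,T6}
Step 12: signal(T6) -> count=0 queue=[] holders={T1,T3}
Step 13: signal(T1) -> count=1 queue=[] holders={T3}
Step 14: wait(T5) -> count=0 queue=[] holders={T3,T5}
Step 15: wait(T4) -> count=0 queue=[T4] holders={T3,T5}
Step 16: signal(T5) -> count=0 queue=[] holders={T3,T4}
Step 17: wait(T7) -> count=0 queue=[T7] holders={T3,T4}
Step 18: signal(T4) -> count=0 queue=[] holders={T3,T7}
Step 19: signal(T7) -> count=1 queue=[] holders={T3}
Final holders: {T3} -> T1 not in holders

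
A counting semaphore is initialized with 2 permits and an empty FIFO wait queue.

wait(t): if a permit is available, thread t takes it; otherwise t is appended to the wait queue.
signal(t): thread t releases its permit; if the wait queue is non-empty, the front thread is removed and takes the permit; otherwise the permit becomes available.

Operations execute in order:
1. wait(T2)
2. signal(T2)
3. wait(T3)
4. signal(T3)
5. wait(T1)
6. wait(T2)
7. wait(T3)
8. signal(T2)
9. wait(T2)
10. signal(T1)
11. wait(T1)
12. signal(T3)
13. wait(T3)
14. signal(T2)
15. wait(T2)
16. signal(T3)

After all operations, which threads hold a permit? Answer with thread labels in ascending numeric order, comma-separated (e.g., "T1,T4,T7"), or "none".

Step 1: wait(T2) -> count=1 queue=[] holders={T2}
Step 2: signal(T2) -> count=2 queue=[] holders={none}
Step 3: wait(T3) -> count=1 queue=[] holders={T3}
Step 4: signal(T3) -> count=2 queue=[] holders={none}
Step 5: wait(T1) -> count=1 queue=[] holders={T1}
Step 6: wait(T2) -> count=0 queue=[] holders={T1,T2}
Step 7: wait(T3) -> count=0 queue=[T3] holders={T1,T2}
Step 8: signal(T2) -> count=0 queue=[] holders={T1,T3}
Step 9: wait(T2) -> count=0 queue=[T2] holders={T1,T3}
Step 10: signal(T1) -> count=0 queue=[] holders={T2,T3}
Step 11: wait(T1) -> count=0 queue=[T1] holders={T2,T3}
Step 12: signal(T3) -> count=0 queue=[] holders={T1,T2}
Step 13: wait(T3) -> count=0 queue=[T3] holders={T1,T2}
Step 14: signal(T2) -> count=0 queue=[] holders={T1,T3}
Step 15: wait(T2) -> count=0 queue=[T2] holders={T1,T3}
Step 16: signal(T3) -> count=0 queue=[] holders={T1,T2}
Final holders: T1,T2

Answer: T1,T2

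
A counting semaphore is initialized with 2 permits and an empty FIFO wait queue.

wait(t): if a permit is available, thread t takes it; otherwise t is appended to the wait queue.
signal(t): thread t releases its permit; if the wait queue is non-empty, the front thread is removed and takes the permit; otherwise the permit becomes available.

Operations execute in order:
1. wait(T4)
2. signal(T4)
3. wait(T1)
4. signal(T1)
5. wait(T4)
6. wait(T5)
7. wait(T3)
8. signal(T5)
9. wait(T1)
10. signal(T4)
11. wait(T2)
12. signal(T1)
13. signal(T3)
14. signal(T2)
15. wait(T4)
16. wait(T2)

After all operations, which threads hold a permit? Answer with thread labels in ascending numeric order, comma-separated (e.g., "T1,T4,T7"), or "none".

Answer: T2,T4

Derivation:
Step 1: wait(T4) -> count=1 queue=[] holders={T4}
Step 2: signal(T4) -> count=2 queue=[] holders={none}
Step 3: wait(T1) -> count=1 queue=[] holders={T1}
Step 4: signal(T1) -> count=2 queue=[] holders={none}
Step 5: wait(T4) -> count=1 queue=[] holders={T4}
Step 6: wait(T5) -> count=0 queue=[] holders={T4,T5}
Step 7: wait(T3) -> count=0 queue=[T3] holders={T4,T5}
Step 8: signal(T5) -> count=0 queue=[] holders={T3,T4}
Step 9: wait(T1) -> count=0 queue=[T1] holders={T3,T4}
Step 10: signal(T4) -> count=0 queue=[] holders={T1,T3}
Step 11: wait(T2) -> count=0 queue=[T2] holders={T1,T3}
Step 12: signal(T1) -> count=0 queue=[] holders={T2,T3}
Step 13: signal(T3) -> count=1 queue=[] holders={T2}
Step 14: signal(T2) -> count=2 queue=[] holders={none}
Step 15: wait(T4) -> count=1 queue=[] holders={T4}
Step 16: wait(T2) -> count=0 queue=[] holders={T2,T4}
Final holders: T2,T4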